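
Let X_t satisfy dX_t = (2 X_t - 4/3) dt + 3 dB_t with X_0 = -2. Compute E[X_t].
E[X_t] = 2/3 - 8*exp(2*t)/3

Taking expectations and using E[dB_t] = 0, the mean m(t) = E[X_t] satisfies the ODE m'(t) = a m(t) + b with m(0) = x_0. With a = 2, b = -4/3, x_0 = -2, the solution is
  m(t) = x_0 * exp(a t) + (b/a) * (exp(a t) - 1)
       = (-2) * exp(2 t) + ((-4/3)/2) * (exp(2 t) - 1)
       = 2/3 - 8*exp(2*t)/3.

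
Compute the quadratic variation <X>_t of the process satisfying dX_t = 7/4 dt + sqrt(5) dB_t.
<X>_t = 5*t

For an Itô process dX_t = a(t) dt + b(t) dB_t, the quadratic variation is <X>_t = int_0^t b(s)^2 ds (the drift term does not contribute). Here b(s) = sqrt(5), so
  b(s)^2 = 5.
Integrating from 0 to t:
  <X>_t = int_0^t (5) ds = 5*t.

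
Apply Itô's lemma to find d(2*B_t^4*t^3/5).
d(2*B_t^4*t^3/5) = (6*B_t^2*t^2*(B_t^2 + 2*t)/5) dt + (8*B_t^3*t^3/5) dB_t

Itô's formula for f(t, x): d f(t, B_t) = (f_t + (1/2) f_xx) dt + f_x dB_t. Compute partials of f(t, x) = 2*t^3*x^4/5:
  f_t(t,x)  = 6*t^2*x^4/5
  f_x(t,x)  = 8*t^3*x^3/5
  f_xx(t,x) = 24*t^3*x^2/5
Assemble drift = f_t + (1/2) f_xx = 6*t^2*x^2*(2*t + x^2)/5 and diffusion = f_x = 8*t^3*x^3/5. Substituting x = B_t:
  d(2*B_t^4*t^3/5) = (6*B_t^2*t^2*(B_t^2 + 2*t)/5) dt + (8*B_t^3*t^3/5) dB_t.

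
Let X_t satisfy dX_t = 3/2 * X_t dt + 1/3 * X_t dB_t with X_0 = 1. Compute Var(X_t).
Var(X_t) = (exp(t/9) - 1)*exp(3*t)

For GBM dX = mu X dt + sigma X dB with X_0 = x_0, apply Itô to Y = log X: dY = (mu - sigma^2/2) dt + sigma dB, so Y_t = log(x_0) + (mu - sigma^2/2) t + sigma B_t and hence X_t = x_0 * exp((mu - sigma^2/2) t + sigma B_t).
With mu = 3/2, sigma = 1/3, x_0 = 1, this gives:
  X_t = 1 * exp((13/9) * t + (1/3) * B_t).
Since sigma*B_t ~ Normal(0, sigma^2 t), E[exp(sigma*B_t)] = exp(sigma^2 t / 2); so E[X_t] = x_0 * exp((mu - sigma^2/2) t) * exp(sigma^2 t / 2) = x_0 * exp(mu t) = exp(3*t/2).
Var(X_t) = E[X_t^2] - (E[X_t])^2 = x_0^2 * exp(2 mu t) * (exp(sigma^2 t) - 1) = (exp(t/9) - 1)*exp(3*t).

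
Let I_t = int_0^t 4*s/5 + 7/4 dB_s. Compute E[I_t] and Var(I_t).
E[I_t] = 0; Var(I_t) = t*(256*t^2 + 1680*t + 3675)/1200

The Itô integral of a deterministic integrand f(s) has mean 0 because each increment f(s) * (B_{s+ds} - B_s) has mean 0. By the Itô isometry:
  Var( int_0^t f(s) dB_s ) = E[ (int_0^t f(s) dB_s)^2 ] = int_0^t f(s)^2 ds.
Here f(s) = 4*s/5 + 7/4, so f(s)^2 = (16*s + 35)^2/400. Integrate:
  int_0^t ((16*s + 35)^2/400) ds = t*(256*t^2 + 1680*t + 3675)/1200.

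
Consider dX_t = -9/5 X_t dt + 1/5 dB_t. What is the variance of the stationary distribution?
lim Var(X_t) = 1/90

The OU SDE dX = -theta X dt + sigma dB admits the integrating factor exp(theta t): d(exp(theta t) X_t) = sigma exp(theta t) dB_t. Integrating from 0 to t gives X_t = x_0 * exp(-theta t) + sigma * int_0^t exp(-theta (t-s)) dB_s for any initial x_0. The Itô integral has variance (by the Itô isometry) sigma^2 * int_0^t exp(-2 theta (t - s)) ds = sigma^2 * (1 - exp(-2 theta t)) / (2 theta), independent of x_0.
With theta = 9/5, sigma = 1/5:
  Var(X_t) = (1/5)^2 * (1 - exp(-2*9/5 t)) / (2 * 9/5) = 1/90 - exp(-18*t/5)/90.
As t -> infinity, exp(-2*9/5 t) -> 0, so the stationary variance is sigma^2 / (2 theta) = 1/90.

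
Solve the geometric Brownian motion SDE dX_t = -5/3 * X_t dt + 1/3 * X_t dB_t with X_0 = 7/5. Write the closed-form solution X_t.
X_t = 7/5 * exp((-31/18) * t + (1/3) * B_t)

For GBM dX = mu X dt + sigma X dB with X_0 = x_0, apply Itô to Y = log X: dY = (mu - sigma^2/2) dt + sigma dB, so Y_t = log(x_0) + (mu - sigma^2/2) t + sigma B_t and hence X_t = x_0 * exp((mu - sigma^2/2) t + sigma B_t).
With mu = -5/3, sigma = 1/3, x_0 = 7/5, this gives:
  X_t = 7/5 * exp((-31/18) * t + (1/3) * B_t).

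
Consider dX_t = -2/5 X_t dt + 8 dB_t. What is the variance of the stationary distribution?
lim Var(X_t) = 80

The OU SDE dX = -theta X dt + sigma dB admits the integrating factor exp(theta t): d(exp(theta t) X_t) = sigma exp(theta t) dB_t. Integrating from 0 to t gives X_t = x_0 * exp(-theta t) + sigma * int_0^t exp(-theta (t-s)) dB_s for any initial x_0. The Itô integral has variance (by the Itô isometry) sigma^2 * int_0^t exp(-2 theta (t - s)) ds = sigma^2 * (1 - exp(-2 theta t)) / (2 theta), independent of x_0.
With theta = 2/5, sigma = 8:
  Var(X_t) = (8)^2 * (1 - exp(-2*2/5 t)) / (2 * 2/5) = 80 - 80*exp(-4*t/5).
As t -> infinity, exp(-2*2/5 t) -> 0, so the stationary variance is sigma^2 / (2 theta) = 80.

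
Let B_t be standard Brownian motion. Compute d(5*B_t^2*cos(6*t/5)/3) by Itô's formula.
d(5*B_t^2*cos(6*t/5)/3) = (-2*B_t^2*sin(6*t/5) + 5*cos(6*t/5)/3) dt + (10*B_t*cos(6*t/5)/3) dB_t

Itô's formula for f(t, x): d f(t, B_t) = (f_t + (1/2) f_xx) dt + f_x dB_t. Compute partials of f(t, x) = 5*x^2*cos(6*t/5)/3:
  f_t(t,x)  = -2*x^2*sin(6*t/5)
  f_x(t,x)  = 10*x*cos(6*t/5)/3
  f_xx(t,x) = 10*cos(6*t/5)/3
Assemble drift = f_t + (1/2) f_xx = -2*x^2*sin(6*t/5) + 5*cos(6*t/5)/3 and diffusion = f_x = 10*x*cos(6*t/5)/3. Substituting x = B_t:
  d(5*B_t^2*cos(6*t/5)/3) = (-2*B_t^2*sin(6*t/5) + 5*cos(6*t/5)/3) dt + (10*B_t*cos(6*t/5)/3) dB_t.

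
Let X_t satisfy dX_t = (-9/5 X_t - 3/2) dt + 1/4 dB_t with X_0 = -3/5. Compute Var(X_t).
Var(X_t) = 5/288 - 5*exp(-18*t/5)/288

The variance V(t) = Var(X_t) satisfies V'(t) = 2 a V(t) + c^2 with V(0) = 0 (drift coefficient is linear in X, diffusion is constant). With a = -9/5, c = 1/4, the solution is
  V(t) = (c^2 / (2 a)) * (exp(2 a t) - 1)
       = ((1/4)^2 / (2*(-9/5))) * (exp((-18/5) t) - 1)
       = 5/288 - 5*exp(-18*t/5)/288.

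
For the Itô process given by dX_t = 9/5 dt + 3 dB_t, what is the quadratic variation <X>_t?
<X>_t = 9*t

For an Itô process dX_t = a(t) dt + b(t) dB_t, the quadratic variation is <X>_t = int_0^t b(s)^2 ds (the drift term does not contribute). Here b(s) = 3, so
  b(s)^2 = 9.
Integrating from 0 to t:
  <X>_t = int_0^t (9) ds = 9*t.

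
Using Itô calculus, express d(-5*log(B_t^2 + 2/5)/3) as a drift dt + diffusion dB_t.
d(-5*log(B_t^2 + 2/5)/3) = (25*(5*B_t^2 - 2)/(3*(5*B_t^2 + 2)^2)) dt + (-50*B_t/(15*B_t^2 + 6)) dB_t

Itô's formula for f(B_t) gives d f(B_t) = f'(B_t) dB_t + (1/2) f''(B_t) dt. Compute derivatives of f(x) = -5*log(x^2 + 2/5)/3:
  f'(x)  = -50*x/(15*x^2 + 6)
  f''(x) = 50*(5*x^2 - 2)/(3*(5*x^2 + 2)^2)
Substitute x = B_t and multiply the f'' term by 1/2:
  drift     = (1/2) * (50*(5*x^2 - 2)/(3*(5*x^2 + 2)^2)) evaluated at B_t = 25*(5*B_t^2 - 2)/(3*(5*B_t^2 + 2)^2)
  diffusion = (-50*x/(15*x^2 + 6)) evaluated at B_t = -50*B_t/(15*B_t^2 + 6)
Therefore d(-5*log(B_t^2 + 2/5)/3) = (25*(5*B_t^2 - 2)/(3*(5*B_t^2 + 2)^2)) dt + (-50*B_t/(15*B_t^2 + 6)) dB_t.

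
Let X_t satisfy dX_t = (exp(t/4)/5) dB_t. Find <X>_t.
<X>_t = 2*exp(t/2)/25 - 2/25

For an Itô process dX_t = a(t) dt + b(t) dB_t, the quadratic variation is <X>_t = int_0^t b(s)^2 ds (the drift term does not contribute). Here b(s) = exp(s/4)/5, so
  b(s)^2 = exp(s/2)/25.
Integrating from 0 to t:
  <X>_t = int_0^t (exp(s/2)/25) ds = 2*exp(t/2)/25 - 2/25.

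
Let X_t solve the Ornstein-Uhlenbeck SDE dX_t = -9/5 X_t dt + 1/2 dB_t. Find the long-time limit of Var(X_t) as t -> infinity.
lim Var(X_t) = 5/72

The OU SDE dX = -theta X dt + sigma dB admits the integrating factor exp(theta t): d(exp(theta t) X_t) = sigma exp(theta t) dB_t. Integrating from 0 to t gives X_t = x_0 * exp(-theta t) + sigma * int_0^t exp(-theta (t-s)) dB_s for any initial x_0. The Itô integral has variance (by the Itô isometry) sigma^2 * int_0^t exp(-2 theta (t - s)) ds = sigma^2 * (1 - exp(-2 theta t)) / (2 theta), independent of x_0.
With theta = 9/5, sigma = 1/2:
  Var(X_t) = (1/2)^2 * (1 - exp(-2*9/5 t)) / (2 * 9/5) = 5/72 - 5*exp(-18*t/5)/72.
As t -> infinity, exp(-2*9/5 t) -> 0, so the stationary variance is sigma^2 / (2 theta) = 5/72.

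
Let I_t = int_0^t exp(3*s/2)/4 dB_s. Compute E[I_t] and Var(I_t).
E[I_t] = 0; Var(I_t) = exp(3*t)/48 - 1/48

The Itô integral of a deterministic integrand f(s) has mean 0 because each increment f(s) * (B_{s+ds} - B_s) has mean 0. By the Itô isometry:
  Var( int_0^t f(s) dB_s ) = E[ (int_0^t f(s) dB_s)^2 ] = int_0^t f(s)^2 ds.
Here f(s) = exp(3*s/2)/4, so f(s)^2 = exp(3*s)/16. Integrate:
  int_0^t (exp(3*s)/16) ds = exp(3*t)/48 - 1/48.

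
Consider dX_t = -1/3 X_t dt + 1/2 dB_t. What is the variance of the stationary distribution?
lim Var(X_t) = 3/8

The OU SDE dX = -theta X dt + sigma dB admits the integrating factor exp(theta t): d(exp(theta t) X_t) = sigma exp(theta t) dB_t. Integrating from 0 to t gives X_t = x_0 * exp(-theta t) + sigma * int_0^t exp(-theta (t-s)) dB_s for any initial x_0. The Itô integral has variance (by the Itô isometry) sigma^2 * int_0^t exp(-2 theta (t - s)) ds = sigma^2 * (1 - exp(-2 theta t)) / (2 theta), independent of x_0.
With theta = 1/3, sigma = 1/2:
  Var(X_t) = (1/2)^2 * (1 - exp(-2*1/3 t)) / (2 * 1/3) = 3/8 - 3*exp(-2*t/3)/8.
As t -> infinity, exp(-2*1/3 t) -> 0, so the stationary variance is sigma^2 / (2 theta) = 3/8.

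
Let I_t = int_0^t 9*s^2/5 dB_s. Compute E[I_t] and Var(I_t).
E[I_t] = 0; Var(I_t) = 81*t^5/125

The Itô integral of a deterministic integrand f(s) has mean 0 because each increment f(s) * (B_{s+ds} - B_s) has mean 0. By the Itô isometry:
  Var( int_0^t f(s) dB_s ) = E[ (int_0^t f(s) dB_s)^2 ] = int_0^t f(s)^2 ds.
Here f(s) = 9*s^2/5, so f(s)^2 = 81*s^4/25. Integrate:
  int_0^t (81*s^4/25) ds = 81*t^5/125.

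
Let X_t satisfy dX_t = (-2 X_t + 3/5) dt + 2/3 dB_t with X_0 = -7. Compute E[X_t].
E[X_t] = 3/10 - 73*exp(-2*t)/10

Taking expectations and using E[dB_t] = 0, the mean m(t) = E[X_t] satisfies the ODE m'(t) = a m(t) + b with m(0) = x_0. With a = -2, b = 3/5, x_0 = -7, the solution is
  m(t) = x_0 * exp(a t) + (b/a) * (exp(a t) - 1)
       = (-7) * exp((-2) t) + ((3/5)/(-2)) * (exp((-2) t) - 1)
       = 3/10 - 73*exp(-2*t)/10.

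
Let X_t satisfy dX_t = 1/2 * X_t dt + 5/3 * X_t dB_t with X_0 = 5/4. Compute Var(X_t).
Var(X_t) = 25*(exp(25*t/9) - 1)*exp(t)/16

For GBM dX = mu X dt + sigma X dB with X_0 = x_0, apply Itô to Y = log X: dY = (mu - sigma^2/2) dt + sigma dB, so Y_t = log(x_0) + (mu - sigma^2/2) t + sigma B_t and hence X_t = x_0 * exp((mu - sigma^2/2) t + sigma B_t).
With mu = 1/2, sigma = 5/3, x_0 = 5/4, this gives:
  X_t = 5/4 * exp((-8/9) * t + (5/3) * B_t).
Since sigma*B_t ~ Normal(0, sigma^2 t), E[exp(sigma*B_t)] = exp(sigma^2 t / 2); so E[X_t] = x_0 * exp((mu - sigma^2/2) t) * exp(sigma^2 t / 2) = x_0 * exp(mu t) = 5*exp(t/2)/4.
Var(X_t) = E[X_t^2] - (E[X_t])^2 = x_0^2 * exp(2 mu t) * (exp(sigma^2 t) - 1) = 25*(exp(25*t/9) - 1)*exp(t)/16.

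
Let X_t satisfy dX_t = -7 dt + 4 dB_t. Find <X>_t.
<X>_t = 16*t

For an Itô process dX_t = a(t) dt + b(t) dB_t, the quadratic variation is <X>_t = int_0^t b(s)^2 ds (the drift term does not contribute). Here b(s) = 4, so
  b(s)^2 = 16.
Integrating from 0 to t:
  <X>_t = int_0^t (16) ds = 16*t.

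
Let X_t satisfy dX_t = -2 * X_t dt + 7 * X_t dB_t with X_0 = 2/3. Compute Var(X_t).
Var(X_t) = (4*exp(49*t) - 4)*exp(-4*t)/9

For GBM dX = mu X dt + sigma X dB with X_0 = x_0, apply Itô to Y = log X: dY = (mu - sigma^2/2) dt + sigma dB, so Y_t = log(x_0) + (mu - sigma^2/2) t + sigma B_t and hence X_t = x_0 * exp((mu - sigma^2/2) t + sigma B_t).
With mu = -2, sigma = 7, x_0 = 2/3, this gives:
  X_t = 2/3 * exp((-53/2) * t + (7) * B_t).
Since sigma*B_t ~ Normal(0, sigma^2 t), E[exp(sigma*B_t)] = exp(sigma^2 t / 2); so E[X_t] = x_0 * exp((mu - sigma^2/2) t) * exp(sigma^2 t / 2) = x_0 * exp(mu t) = 2*exp(-2*t)/3.
Var(X_t) = E[X_t^2] - (E[X_t])^2 = x_0^2 * exp(2 mu t) * (exp(sigma^2 t) - 1) = (4*exp(49*t) - 4)*exp(-4*t)/9.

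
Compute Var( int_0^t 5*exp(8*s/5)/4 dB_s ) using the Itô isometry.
Var = 125*exp(16*t/5)/256 - 125/256

The Itô integral of a deterministic integrand f(s) has mean 0 because each increment f(s) * (B_{s+ds} - B_s) has mean 0. By the Itô isometry:
  Var( int_0^t f(s) dB_s ) = E[ (int_0^t f(s) dB_s)^2 ] = int_0^t f(s)^2 ds.
Here f(s) = 5*exp(8*s/5)/4, so f(s)^2 = 25*exp(16*s/5)/16. Integrate:
  int_0^t (25*exp(16*s/5)/16) ds = 125*exp(16*t/5)/256 - 125/256.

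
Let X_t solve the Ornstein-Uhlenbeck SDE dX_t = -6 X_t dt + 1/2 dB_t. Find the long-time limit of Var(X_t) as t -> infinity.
lim Var(X_t) = 1/48

The OU SDE dX = -theta X dt + sigma dB admits the integrating factor exp(theta t): d(exp(theta t) X_t) = sigma exp(theta t) dB_t. Integrating from 0 to t gives X_t = x_0 * exp(-theta t) + sigma * int_0^t exp(-theta (t-s)) dB_s for any initial x_0. The Itô integral has variance (by the Itô isometry) sigma^2 * int_0^t exp(-2 theta (t - s)) ds = sigma^2 * (1 - exp(-2 theta t)) / (2 theta), independent of x_0.
With theta = 6, sigma = 1/2:
  Var(X_t) = (1/2)^2 * (1 - exp(-2*6 t)) / (2 * 6) = 1/48 - exp(-12*t)/48.
As t -> infinity, exp(-2*6 t) -> 0, so the stationary variance is sigma^2 / (2 theta) = 1/48.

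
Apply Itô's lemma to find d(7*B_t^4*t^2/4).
d(7*B_t^4*t^2/4) = (7*B_t^2*t*(B_t^2 + 3*t)/2) dt + (7*B_t^3*t^2) dB_t

Itô's formula for f(t, x): d f(t, B_t) = (f_t + (1/2) f_xx) dt + f_x dB_t. Compute partials of f(t, x) = 7*t^2*x^4/4:
  f_t(t,x)  = 7*t*x^4/2
  f_x(t,x)  = 7*t^2*x^3
  f_xx(t,x) = 21*t^2*x^2
Assemble drift = f_t + (1/2) f_xx = 7*t*x^2*(3*t + x^2)/2 and diffusion = f_x = 7*t^2*x^3. Substituting x = B_t:
  d(7*B_t^4*t^2/4) = (7*B_t^2*t*(B_t^2 + 3*t)/2) dt + (7*B_t^3*t^2) dB_t.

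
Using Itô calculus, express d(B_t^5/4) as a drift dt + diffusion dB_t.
d(B_t^5/4) = (5*B_t^3/2) dt + (5*B_t^4/4) dB_t

Itô's formula for f(B_t) gives d f(B_t) = f'(B_t) dB_t + (1/2) f''(B_t) dt. Compute derivatives of f(x) = x^5/4:
  f'(x)  = 5*x^4/4
  f''(x) = 5*x^3
Substitute x = B_t and multiply the f'' term by 1/2:
  drift     = (1/2) * (5*x^3) evaluated at B_t = 5*B_t^3/2
  diffusion = (5*x^4/4) evaluated at B_t = 5*B_t^4/4
Therefore d(B_t^5/4) = (5*B_t^3/2) dt + (5*B_t^4/4) dB_t.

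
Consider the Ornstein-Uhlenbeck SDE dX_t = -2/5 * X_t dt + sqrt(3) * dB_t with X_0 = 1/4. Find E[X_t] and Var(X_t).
E[X_t] = exp(-2*t/5)/4; Var(X_t) = 15/4 - 15*exp(-4*t/5)/4

The OU SDE dX = -theta X dt + sigma dB admits the integrating factor exp(theta t): d(exp(theta t) X_t) = sigma exp(theta t) dB_t. Integrating from 0 to t:
  X_t = x_0 * exp(-theta t) + sigma * int_0^t exp(-theta (t-s)) dB_s.
The Itô integral has mean 0 and (by the Itô isometry) variance sigma^2 * int_0^t exp(-2 theta (t - s)) ds = sigma^2 * (1 - exp(-2 theta t)) / (2 theta).
With theta = 2/5, sigma = sqrt(3), x_0 = 1/4:
  E[X_t] = 1/4 * exp(-2/5 t) = exp(-2*t/5)/4
  Var(X_t) = (sqrt(3))^2 * (1 - exp(-2*2/5 t)) / (2 * 2/5) = 15/4 - 15*exp(-4*t/5)/4.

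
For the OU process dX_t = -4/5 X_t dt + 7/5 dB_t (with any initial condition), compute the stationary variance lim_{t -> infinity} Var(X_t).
lim Var(X_t) = 49/40

The OU SDE dX = -theta X dt + sigma dB admits the integrating factor exp(theta t): d(exp(theta t) X_t) = sigma exp(theta t) dB_t. Integrating from 0 to t gives X_t = x_0 * exp(-theta t) + sigma * int_0^t exp(-theta (t-s)) dB_s for any initial x_0. The Itô integral has variance (by the Itô isometry) sigma^2 * int_0^t exp(-2 theta (t - s)) ds = sigma^2 * (1 - exp(-2 theta t)) / (2 theta), independent of x_0.
With theta = 4/5, sigma = 7/5:
  Var(X_t) = (7/5)^2 * (1 - exp(-2*4/5 t)) / (2 * 4/5) = 49/40 - 49*exp(-8*t/5)/40.
As t -> infinity, exp(-2*4/5 t) -> 0, so the stationary variance is sigma^2 / (2 theta) = 49/40.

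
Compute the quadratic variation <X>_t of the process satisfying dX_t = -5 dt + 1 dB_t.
<X>_t = t

For an Itô process dX_t = a(t) dt + b(t) dB_t, the quadratic variation is <X>_t = int_0^t b(s)^2 ds (the drift term does not contribute). Here b(s) = 1, so
  b(s)^2 = 1.
Integrating from 0 to t:
  <X>_t = int_0^t (1) ds = t.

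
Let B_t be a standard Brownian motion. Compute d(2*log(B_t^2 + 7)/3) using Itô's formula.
d(2*log(B_t^2 + 7)/3) = (2*(7 - B_t^2)/(3*(B_t^2 + 7)^2)) dt + (4*B_t/(3*(B_t^2 + 7))) dB_t

Itô's formula for f(B_t) gives d f(B_t) = f'(B_t) dB_t + (1/2) f''(B_t) dt. Compute derivatives of f(x) = 2*log(x^2 + 7)/3:
  f'(x)  = 4*x/(3*(x^2 + 7))
  f''(x) = 4*(7 - x^2)/(3*(x^2 + 7)^2)
Substitute x = B_t and multiply the f'' term by 1/2:
  drift     = (1/2) * (4*(7 - x^2)/(3*(x^2 + 7)^2)) evaluated at B_t = 2*(7 - B_t^2)/(3*(B_t^2 + 7)^2)
  diffusion = (4*x/(3*(x^2 + 7))) evaluated at B_t = 4*B_t/(3*(B_t^2 + 7))
Therefore d(2*log(B_t^2 + 7)/3) = (2*(7 - B_t^2)/(3*(B_t^2 + 7)^2)) dt + (4*B_t/(3*(B_t^2 + 7))) dB_t.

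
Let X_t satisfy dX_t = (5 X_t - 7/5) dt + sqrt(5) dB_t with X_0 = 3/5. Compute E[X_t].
E[X_t] = 8*exp(5*t)/25 + 7/25

Taking expectations and using E[dB_t] = 0, the mean m(t) = E[X_t] satisfies the ODE m'(t) = a m(t) + b with m(0) = x_0. With a = 5, b = -7/5, x_0 = 3/5, the solution is
  m(t) = x_0 * exp(a t) + (b/a) * (exp(a t) - 1)
       = (3/5) * exp(5 t) + ((-7/5)/5) * (exp(5 t) - 1)
       = 8*exp(5*t)/25 + 7/25.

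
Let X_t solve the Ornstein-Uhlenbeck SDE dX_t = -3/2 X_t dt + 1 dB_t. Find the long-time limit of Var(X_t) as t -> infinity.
lim Var(X_t) = 1/3

The OU SDE dX = -theta X dt + sigma dB admits the integrating factor exp(theta t): d(exp(theta t) X_t) = sigma exp(theta t) dB_t. Integrating from 0 to t gives X_t = x_0 * exp(-theta t) + sigma * int_0^t exp(-theta (t-s)) dB_s for any initial x_0. The Itô integral has variance (by the Itô isometry) sigma^2 * int_0^t exp(-2 theta (t - s)) ds = sigma^2 * (1 - exp(-2 theta t)) / (2 theta), independent of x_0.
With theta = 3/2, sigma = 1:
  Var(X_t) = (1)^2 * (1 - exp(-2*3/2 t)) / (2 * 3/2) = 1/3 - exp(-3*t)/3.
As t -> infinity, exp(-2*3/2 t) -> 0, so the stationary variance is sigma^2 / (2 theta) = 1/3.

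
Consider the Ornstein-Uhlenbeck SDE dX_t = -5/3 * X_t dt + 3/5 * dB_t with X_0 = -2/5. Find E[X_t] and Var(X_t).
E[X_t] = -2*exp(-5*t/3)/5; Var(X_t) = 27/250 - 27*exp(-10*t/3)/250

The OU SDE dX = -theta X dt + sigma dB admits the integrating factor exp(theta t): d(exp(theta t) X_t) = sigma exp(theta t) dB_t. Integrating from 0 to t:
  X_t = x_0 * exp(-theta t) + sigma * int_0^t exp(-theta (t-s)) dB_s.
The Itô integral has mean 0 and (by the Itô isometry) variance sigma^2 * int_0^t exp(-2 theta (t - s)) ds = sigma^2 * (1 - exp(-2 theta t)) / (2 theta).
With theta = 5/3, sigma = 3/5, x_0 = -2/5:
  E[X_t] = -2/5 * exp(-5/3 t) = -2*exp(-5*t/3)/5
  Var(X_t) = (3/5)^2 * (1 - exp(-2*5/3 t)) / (2 * 5/3) = 27/250 - 27*exp(-10*t/3)/250.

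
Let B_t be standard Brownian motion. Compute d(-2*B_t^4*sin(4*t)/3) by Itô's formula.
d(-2*B_t^4*sin(4*t)/3) = (-4*B_t^2*(2*B_t^2*cos(4*t)/3 + sin(4*t))) dt + (-8*B_t^3*sin(4*t)/3) dB_t

Itô's formula for f(t, x): d f(t, B_t) = (f_t + (1/2) f_xx) dt + f_x dB_t. Compute partials of f(t, x) = -2*x^4*sin(4*t)/3:
  f_t(t,x)  = -8*x^4*cos(4*t)/3
  f_x(t,x)  = -8*x^3*sin(4*t)/3
  f_xx(t,x) = -8*x^2*sin(4*t)
Assemble drift = f_t + (1/2) f_xx = -4*x^2*(2*x^2*cos(4*t)/3 + sin(4*t)) and diffusion = f_x = -8*x^3*sin(4*t)/3. Substituting x = B_t:
  d(-2*B_t^4*sin(4*t)/3) = (-4*B_t^2*(2*B_t^2*cos(4*t)/3 + sin(4*t))) dt + (-8*B_t^3*sin(4*t)/3) dB_t.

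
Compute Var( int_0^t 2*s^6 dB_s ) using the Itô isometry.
Var = 4*t^13/13

The Itô integral of a deterministic integrand f(s) has mean 0 because each increment f(s) * (B_{s+ds} - B_s) has mean 0. By the Itô isometry:
  Var( int_0^t f(s) dB_s ) = E[ (int_0^t f(s) dB_s)^2 ] = int_0^t f(s)^2 ds.
Here f(s) = 2*s^6, so f(s)^2 = 4*s^12. Integrate:
  int_0^t (4*s^12) ds = 4*t^13/13.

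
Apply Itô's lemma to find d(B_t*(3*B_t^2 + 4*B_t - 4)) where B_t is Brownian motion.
d(B_t*(3*B_t^2 + 4*B_t - 4)) = (9*B_t + 4) dt + (9*B_t^2 + 8*B_t - 4) dB_t

Itô's formula for f(B_t) gives d f(B_t) = f'(B_t) dB_t + (1/2) f''(B_t) dt. Compute derivatives of f(x) = x*(3*x^2 + 4*x - 4):
  f'(x)  = 9*x^2 + 8*x - 4
  f''(x) = 18*x + 8
Substitute x = B_t and multiply the f'' term by 1/2:
  drift     = (1/2) * (18*x + 8) evaluated at B_t = 9*B_t + 4
  diffusion = (9*x^2 + 8*x - 4) evaluated at B_t = 9*B_t^2 + 8*B_t - 4
Therefore d(B_t*(3*B_t^2 + 4*B_t - 4)) = (9*B_t + 4) dt + (9*B_t^2 + 8*B_t - 4) dB_t.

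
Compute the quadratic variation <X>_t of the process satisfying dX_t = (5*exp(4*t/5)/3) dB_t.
<X>_t = 125*exp(8*t/5)/72 - 125/72

For an Itô process dX_t = a(t) dt + b(t) dB_t, the quadratic variation is <X>_t = int_0^t b(s)^2 ds (the drift term does not contribute). Here b(s) = 5*exp(4*s/5)/3, so
  b(s)^2 = 25*exp(8*s/5)/9.
Integrating from 0 to t:
  <X>_t = int_0^t (25*exp(8*s/5)/9) ds = 125*exp(8*t/5)/72 - 125/72.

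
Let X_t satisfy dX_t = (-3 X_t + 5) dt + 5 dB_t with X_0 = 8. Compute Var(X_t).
Var(X_t) = 25/6 - 25*exp(-6*t)/6

The variance V(t) = Var(X_t) satisfies V'(t) = 2 a V(t) + c^2 with V(0) = 0 (drift coefficient is linear in X, diffusion is constant). With a = -3, c = 5, the solution is
  V(t) = (c^2 / (2 a)) * (exp(2 a t) - 1)
       = (5^2 / (2*(-3))) * (exp((-6) t) - 1)
       = 25/6 - 25*exp(-6*t)/6.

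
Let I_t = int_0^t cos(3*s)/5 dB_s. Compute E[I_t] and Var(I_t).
E[I_t] = 0; Var(I_t) = t/50 + sin(6*t)/300

The Itô integral of a deterministic integrand f(s) has mean 0 because each increment f(s) * (B_{s+ds} - B_s) has mean 0. By the Itô isometry:
  Var( int_0^t f(s) dB_s ) = E[ (int_0^t f(s) dB_s)^2 ] = int_0^t f(s)^2 ds.
Here f(s) = cos(3*s)/5, so f(s)^2 = cos(3*s)^2/25. Integrate:
  int_0^t (cos(3*s)^2/25) ds = t/50 + sin(6*t)/300.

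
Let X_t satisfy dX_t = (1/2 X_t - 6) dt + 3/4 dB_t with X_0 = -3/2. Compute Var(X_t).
Var(X_t) = 9*exp(t)/16 - 9/16

The variance V(t) = Var(X_t) satisfies V'(t) = 2 a V(t) + c^2 with V(0) = 0 (drift coefficient is linear in X, diffusion is constant). With a = 1/2, c = 3/4, the solution is
  V(t) = (c^2 / (2 a)) * (exp(2 a t) - 1)
       = ((3/4)^2 / (2*(1/2))) * (exp(1 t) - 1)
       = 9*exp(t)/16 - 9/16.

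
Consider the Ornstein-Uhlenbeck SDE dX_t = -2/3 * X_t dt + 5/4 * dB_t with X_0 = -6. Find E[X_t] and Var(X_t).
E[X_t] = -6*exp(-2*t/3); Var(X_t) = 75/64 - 75*exp(-4*t/3)/64

The OU SDE dX = -theta X dt + sigma dB admits the integrating factor exp(theta t): d(exp(theta t) X_t) = sigma exp(theta t) dB_t. Integrating from 0 to t:
  X_t = x_0 * exp(-theta t) + sigma * int_0^t exp(-theta (t-s)) dB_s.
The Itô integral has mean 0 and (by the Itô isometry) variance sigma^2 * int_0^t exp(-2 theta (t - s)) ds = sigma^2 * (1 - exp(-2 theta t)) / (2 theta).
With theta = 2/3, sigma = 5/4, x_0 = -6:
  E[X_t] = -6 * exp(-2/3 t) = -6*exp(-2*t/3)
  Var(X_t) = (5/4)^2 * (1 - exp(-2*2/3 t)) / (2 * 2/3) = 75/64 - 75*exp(-4*t/3)/64.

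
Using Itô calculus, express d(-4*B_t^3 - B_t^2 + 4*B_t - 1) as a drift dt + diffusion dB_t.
d(-4*B_t^3 - B_t^2 + 4*B_t - 1) = (-12*B_t - 1) dt + (-12*B_t^2 - 2*B_t + 4) dB_t

Itô's formula for f(B_t) gives d f(B_t) = f'(B_t) dB_t + (1/2) f''(B_t) dt. Compute derivatives of f(x) = -4*x^3 - x^2 + 4*x - 1:
  f'(x)  = -12*x^2 - 2*x + 4
  f''(x) = -24*x - 2
Substitute x = B_t and multiply the f'' term by 1/2:
  drift     = (1/2) * (-24*x - 2) evaluated at B_t = -12*B_t - 1
  diffusion = (-12*x^2 - 2*x + 4) evaluated at B_t = -12*B_t^2 - 2*B_t + 4
Therefore d(-4*B_t^3 - B_t^2 + 4*B_t - 1) = (-12*B_t - 1) dt + (-12*B_t^2 - 2*B_t + 4) dB_t.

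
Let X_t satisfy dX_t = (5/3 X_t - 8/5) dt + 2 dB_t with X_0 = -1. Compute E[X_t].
E[X_t] = 24/25 - 49*exp(5*t/3)/25

Taking expectations and using E[dB_t] = 0, the mean m(t) = E[X_t] satisfies the ODE m'(t) = a m(t) + b with m(0) = x_0. With a = 5/3, b = -8/5, x_0 = -1, the solution is
  m(t) = x_0 * exp(a t) + (b/a) * (exp(a t) - 1)
       = (-1) * exp((5/3) t) + ((-8/5)/(5/3)) * (exp((5/3) t) - 1)
       = 24/25 - 49*exp(5*t/3)/25.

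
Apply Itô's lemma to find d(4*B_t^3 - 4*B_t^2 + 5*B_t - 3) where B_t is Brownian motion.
d(4*B_t^3 - 4*B_t^2 + 5*B_t - 3) = (12*B_t - 4) dt + (12*B_t^2 - 8*B_t + 5) dB_t

Itô's formula for f(B_t) gives d f(B_t) = f'(B_t) dB_t + (1/2) f''(B_t) dt. Compute derivatives of f(x) = 4*x^3 - 4*x^2 + 5*x - 3:
  f'(x)  = 12*x^2 - 8*x + 5
  f''(x) = 24*x - 8
Substitute x = B_t and multiply the f'' term by 1/2:
  drift     = (1/2) * (24*x - 8) evaluated at B_t = 12*B_t - 4
  diffusion = (12*x^2 - 8*x + 5) evaluated at B_t = 12*B_t^2 - 8*B_t + 5
Therefore d(4*B_t^3 - 4*B_t^2 + 5*B_t - 3) = (12*B_t - 4) dt + (12*B_t^2 - 8*B_t + 5) dB_t.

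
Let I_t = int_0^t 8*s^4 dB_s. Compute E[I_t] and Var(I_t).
E[I_t] = 0; Var(I_t) = 64*t^9/9

The Itô integral of a deterministic integrand f(s) has mean 0 because each increment f(s) * (B_{s+ds} - B_s) has mean 0. By the Itô isometry:
  Var( int_0^t f(s) dB_s ) = E[ (int_0^t f(s) dB_s)^2 ] = int_0^t f(s)^2 ds.
Here f(s) = 8*s^4, so f(s)^2 = 64*s^8. Integrate:
  int_0^t (64*s^8) ds = 64*t^9/9.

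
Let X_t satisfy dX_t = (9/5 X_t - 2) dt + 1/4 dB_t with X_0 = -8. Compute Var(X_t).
Var(X_t) = 5*exp(18*t/5)/288 - 5/288

The variance V(t) = Var(X_t) satisfies V'(t) = 2 a V(t) + c^2 with V(0) = 0 (drift coefficient is linear in X, diffusion is constant). With a = 9/5, c = 1/4, the solution is
  V(t) = (c^2 / (2 a)) * (exp(2 a t) - 1)
       = ((1/4)^2 / (2*(9/5))) * (exp((18/5) t) - 1)
       = 5*exp(18*t/5)/288 - 5/288.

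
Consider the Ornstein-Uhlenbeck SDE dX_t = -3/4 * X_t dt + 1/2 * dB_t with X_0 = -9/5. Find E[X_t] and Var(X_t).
E[X_t] = -9*exp(-3*t/4)/5; Var(X_t) = 1/6 - exp(-3*t/2)/6

The OU SDE dX = -theta X dt + sigma dB admits the integrating factor exp(theta t): d(exp(theta t) X_t) = sigma exp(theta t) dB_t. Integrating from 0 to t:
  X_t = x_0 * exp(-theta t) + sigma * int_0^t exp(-theta (t-s)) dB_s.
The Itô integral has mean 0 and (by the Itô isometry) variance sigma^2 * int_0^t exp(-2 theta (t - s)) ds = sigma^2 * (1 - exp(-2 theta t)) / (2 theta).
With theta = 3/4, sigma = 1/2, x_0 = -9/5:
  E[X_t] = -9/5 * exp(-3/4 t) = -9*exp(-3*t/4)/5
  Var(X_t) = (1/2)^2 * (1 - exp(-2*3/4 t)) / (2 * 3/4) = 1/6 - exp(-3*t/2)/6.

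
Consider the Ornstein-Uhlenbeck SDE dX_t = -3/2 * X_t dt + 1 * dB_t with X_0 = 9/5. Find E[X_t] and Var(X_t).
E[X_t] = 9*exp(-3*t/2)/5; Var(X_t) = 1/3 - exp(-3*t)/3

The OU SDE dX = -theta X dt + sigma dB admits the integrating factor exp(theta t): d(exp(theta t) X_t) = sigma exp(theta t) dB_t. Integrating from 0 to t:
  X_t = x_0 * exp(-theta t) + sigma * int_0^t exp(-theta (t-s)) dB_s.
The Itô integral has mean 0 and (by the Itô isometry) variance sigma^2 * int_0^t exp(-2 theta (t - s)) ds = sigma^2 * (1 - exp(-2 theta t)) / (2 theta).
With theta = 3/2, sigma = 1, x_0 = 9/5:
  E[X_t] = 9/5 * exp(-3/2 t) = 9*exp(-3*t/2)/5
  Var(X_t) = (1)^2 * (1 - exp(-2*3/2 t)) / (2 * 3/2) = 1/3 - exp(-3*t)/3.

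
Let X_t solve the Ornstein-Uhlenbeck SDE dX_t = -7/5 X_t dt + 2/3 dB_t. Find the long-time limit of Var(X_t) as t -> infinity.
lim Var(X_t) = 10/63

The OU SDE dX = -theta X dt + sigma dB admits the integrating factor exp(theta t): d(exp(theta t) X_t) = sigma exp(theta t) dB_t. Integrating from 0 to t gives X_t = x_0 * exp(-theta t) + sigma * int_0^t exp(-theta (t-s)) dB_s for any initial x_0. The Itô integral has variance (by the Itô isometry) sigma^2 * int_0^t exp(-2 theta (t - s)) ds = sigma^2 * (1 - exp(-2 theta t)) / (2 theta), independent of x_0.
With theta = 7/5, sigma = 2/3:
  Var(X_t) = (2/3)^2 * (1 - exp(-2*7/5 t)) / (2 * 7/5) = 10/63 - 10*exp(-14*t/5)/63.
As t -> infinity, exp(-2*7/5 t) -> 0, so the stationary variance is sigma^2 / (2 theta) = 10/63.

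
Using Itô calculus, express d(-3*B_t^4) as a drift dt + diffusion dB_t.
d(-3*B_t^4) = (-18*B_t^2) dt + (-12*B_t^3) dB_t

Itô's formula for f(B_t) gives d f(B_t) = f'(B_t) dB_t + (1/2) f''(B_t) dt. Compute derivatives of f(x) = -3*x^4:
  f'(x)  = -12*x^3
  f''(x) = -36*x^2
Substitute x = B_t and multiply the f'' term by 1/2:
  drift     = (1/2) * (-36*x^2) evaluated at B_t = -18*B_t^2
  diffusion = (-12*x^3) evaluated at B_t = -12*B_t^3
Therefore d(-3*B_t^4) = (-18*B_t^2) dt + (-12*B_t^3) dB_t.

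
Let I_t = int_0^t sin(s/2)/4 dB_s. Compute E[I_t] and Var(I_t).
E[I_t] = 0; Var(I_t) = t/32 - sin(t)/32

The Itô integral of a deterministic integrand f(s) has mean 0 because each increment f(s) * (B_{s+ds} - B_s) has mean 0. By the Itô isometry:
  Var( int_0^t f(s) dB_s ) = E[ (int_0^t f(s) dB_s)^2 ] = int_0^t f(s)^2 ds.
Here f(s) = sin(s/2)/4, so f(s)^2 = sin(s/2)^2/16. Integrate:
  int_0^t (sin(s/2)^2/16) ds = t/32 - sin(t)/32.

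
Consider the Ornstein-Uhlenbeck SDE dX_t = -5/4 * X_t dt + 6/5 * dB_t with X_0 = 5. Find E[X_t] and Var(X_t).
E[X_t] = 5*exp(-5*t/4); Var(X_t) = 72/125 - 72*exp(-5*t/2)/125

The OU SDE dX = -theta X dt + sigma dB admits the integrating factor exp(theta t): d(exp(theta t) X_t) = sigma exp(theta t) dB_t. Integrating from 0 to t:
  X_t = x_0 * exp(-theta t) + sigma * int_0^t exp(-theta (t-s)) dB_s.
The Itô integral has mean 0 and (by the Itô isometry) variance sigma^2 * int_0^t exp(-2 theta (t - s)) ds = sigma^2 * (1 - exp(-2 theta t)) / (2 theta).
With theta = 5/4, sigma = 6/5, x_0 = 5:
  E[X_t] = 5 * exp(-5/4 t) = 5*exp(-5*t/4)
  Var(X_t) = (6/5)^2 * (1 - exp(-2*5/4 t)) / (2 * 5/4) = 72/125 - 72*exp(-5*t/2)/125.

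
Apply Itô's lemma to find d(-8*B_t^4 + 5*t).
d(-8*B_t^4 + 5*t) = (5 - 48*B_t^2) dt + (-32*B_t^3) dB_t

Itô's formula for f(t, x): d f(t, B_t) = (f_t + (1/2) f_xx) dt + f_x dB_t. Compute partials of f(t, x) = 5*t - 8*x^4:
  f_t(t,x)  = 5
  f_x(t,x)  = -32*x^3
  f_xx(t,x) = -96*x^2
Assemble drift = f_t + (1/2) f_xx = 5 - 48*x^2 and diffusion = f_x = -32*x^3. Substituting x = B_t:
  d(-8*B_t^4 + 5*t) = (5 - 48*B_t^2) dt + (-32*B_t^3) dB_t.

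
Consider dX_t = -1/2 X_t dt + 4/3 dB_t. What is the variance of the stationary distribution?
lim Var(X_t) = 16/9

The OU SDE dX = -theta X dt + sigma dB admits the integrating factor exp(theta t): d(exp(theta t) X_t) = sigma exp(theta t) dB_t. Integrating from 0 to t gives X_t = x_0 * exp(-theta t) + sigma * int_0^t exp(-theta (t-s)) dB_s for any initial x_0. The Itô integral has variance (by the Itô isometry) sigma^2 * int_0^t exp(-2 theta (t - s)) ds = sigma^2 * (1 - exp(-2 theta t)) / (2 theta), independent of x_0.
With theta = 1/2, sigma = 4/3:
  Var(X_t) = (4/3)^2 * (1 - exp(-2*1/2 t)) / (2 * 1/2) = 16/9 - 16*exp(-t)/9.
As t -> infinity, exp(-2*1/2 t) -> 0, so the stationary variance is sigma^2 / (2 theta) = 16/9.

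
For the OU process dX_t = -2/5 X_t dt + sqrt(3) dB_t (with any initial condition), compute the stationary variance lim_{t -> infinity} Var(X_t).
lim Var(X_t) = 15/4

The OU SDE dX = -theta X dt + sigma dB admits the integrating factor exp(theta t): d(exp(theta t) X_t) = sigma exp(theta t) dB_t. Integrating from 0 to t gives X_t = x_0 * exp(-theta t) + sigma * int_0^t exp(-theta (t-s)) dB_s for any initial x_0. The Itô integral has variance (by the Itô isometry) sigma^2 * int_0^t exp(-2 theta (t - s)) ds = sigma^2 * (1 - exp(-2 theta t)) / (2 theta), independent of x_0.
With theta = 2/5, sigma = sqrt(3):
  Var(X_t) = (sqrt(3))^2 * (1 - exp(-2*2/5 t)) / (2 * 2/5) = 15/4 - 15*exp(-4*t/5)/4.
As t -> infinity, exp(-2*2/5 t) -> 0, so the stationary variance is sigma^2 / (2 theta) = 15/4.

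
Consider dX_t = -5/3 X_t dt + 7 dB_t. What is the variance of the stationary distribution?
lim Var(X_t) = 147/10

The OU SDE dX = -theta X dt + sigma dB admits the integrating factor exp(theta t): d(exp(theta t) X_t) = sigma exp(theta t) dB_t. Integrating from 0 to t gives X_t = x_0 * exp(-theta t) + sigma * int_0^t exp(-theta (t-s)) dB_s for any initial x_0. The Itô integral has variance (by the Itô isometry) sigma^2 * int_0^t exp(-2 theta (t - s)) ds = sigma^2 * (1 - exp(-2 theta t)) / (2 theta), independent of x_0.
With theta = 5/3, sigma = 7:
  Var(X_t) = (7)^2 * (1 - exp(-2*5/3 t)) / (2 * 5/3) = 147/10 - 147*exp(-10*t/3)/10.
As t -> infinity, exp(-2*5/3 t) -> 0, so the stationary variance is sigma^2 / (2 theta) = 147/10.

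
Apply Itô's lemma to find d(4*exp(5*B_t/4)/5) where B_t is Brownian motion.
d(4*exp(5*B_t/4)/5) = (5*exp(5*B_t/4)/8) dt + (exp(5*B_t/4)) dB_t

Itô's formula for f(B_t) gives d f(B_t) = f'(B_t) dB_t + (1/2) f''(B_t) dt. Compute derivatives of f(x) = 4*exp(5*x/4)/5:
  f'(x)  = exp(5*x/4)
  f''(x) = 5*exp(5*x/4)/4
Substitute x = B_t and multiply the f'' term by 1/2:
  drift     = (1/2) * (5*exp(5*x/4)/4) evaluated at B_t = 5*exp(5*B_t/4)/8
  diffusion = (exp(5*x/4)) evaluated at B_t = exp(5*B_t/4)
Therefore d(4*exp(5*B_t/4)/5) = (5*exp(5*B_t/4)/8) dt + (exp(5*B_t/4)) dB_t.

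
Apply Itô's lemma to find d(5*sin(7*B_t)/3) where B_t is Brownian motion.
d(5*sin(7*B_t)/3) = (-245*sin(7*B_t)/6) dt + (35*cos(7*B_t)/3) dB_t

Itô's formula for f(B_t) gives d f(B_t) = f'(B_t) dB_t + (1/2) f''(B_t) dt. Compute derivatives of f(x) = 5*sin(7*x)/3:
  f'(x)  = 35*cos(7*x)/3
  f''(x) = -245*sin(7*x)/3
Substitute x = B_t and multiply the f'' term by 1/2:
  drift     = (1/2) * (-245*sin(7*x)/3) evaluated at B_t = -245*sin(7*B_t)/6
  diffusion = (35*cos(7*x)/3) evaluated at B_t = 35*cos(7*B_t)/3
Therefore d(5*sin(7*B_t)/3) = (-245*sin(7*B_t)/6) dt + (35*cos(7*B_t)/3) dB_t.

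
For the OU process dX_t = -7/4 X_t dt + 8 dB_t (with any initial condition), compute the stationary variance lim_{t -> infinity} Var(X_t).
lim Var(X_t) = 128/7

The OU SDE dX = -theta X dt + sigma dB admits the integrating factor exp(theta t): d(exp(theta t) X_t) = sigma exp(theta t) dB_t. Integrating from 0 to t gives X_t = x_0 * exp(-theta t) + sigma * int_0^t exp(-theta (t-s)) dB_s for any initial x_0. The Itô integral has variance (by the Itô isometry) sigma^2 * int_0^t exp(-2 theta (t - s)) ds = sigma^2 * (1 - exp(-2 theta t)) / (2 theta), independent of x_0.
With theta = 7/4, sigma = 8:
  Var(X_t) = (8)^2 * (1 - exp(-2*7/4 t)) / (2 * 7/4) = 128/7 - 128*exp(-7*t/2)/7.
As t -> infinity, exp(-2*7/4 t) -> 0, so the stationary variance is sigma^2 / (2 theta) = 128/7.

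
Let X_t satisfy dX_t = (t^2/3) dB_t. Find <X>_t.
<X>_t = t^5/45

For an Itô process dX_t = a(t) dt + b(t) dB_t, the quadratic variation is <X>_t = int_0^t b(s)^2 ds (the drift term does not contribute). Here b(s) = s^2/3, so
  b(s)^2 = s^4/9.
Integrating from 0 to t:
  <X>_t = int_0^t (s^4/9) ds = t^5/45.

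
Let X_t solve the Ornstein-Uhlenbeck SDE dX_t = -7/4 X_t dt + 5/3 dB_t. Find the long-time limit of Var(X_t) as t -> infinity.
lim Var(X_t) = 50/63

The OU SDE dX = -theta X dt + sigma dB admits the integrating factor exp(theta t): d(exp(theta t) X_t) = sigma exp(theta t) dB_t. Integrating from 0 to t gives X_t = x_0 * exp(-theta t) + sigma * int_0^t exp(-theta (t-s)) dB_s for any initial x_0. The Itô integral has variance (by the Itô isometry) sigma^2 * int_0^t exp(-2 theta (t - s)) ds = sigma^2 * (1 - exp(-2 theta t)) / (2 theta), independent of x_0.
With theta = 7/4, sigma = 5/3:
  Var(X_t) = (5/3)^2 * (1 - exp(-2*7/4 t)) / (2 * 7/4) = 50/63 - 50*exp(-7*t/2)/63.
As t -> infinity, exp(-2*7/4 t) -> 0, so the stationary variance is sigma^2 / (2 theta) = 50/63.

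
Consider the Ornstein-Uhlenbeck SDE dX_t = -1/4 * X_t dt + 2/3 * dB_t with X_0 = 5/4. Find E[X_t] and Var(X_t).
E[X_t] = 5*exp(-t/4)/4; Var(X_t) = 8/9 - 8*exp(-t/2)/9

The OU SDE dX = -theta X dt + sigma dB admits the integrating factor exp(theta t): d(exp(theta t) X_t) = sigma exp(theta t) dB_t. Integrating from 0 to t:
  X_t = x_0 * exp(-theta t) + sigma * int_0^t exp(-theta (t-s)) dB_s.
The Itô integral has mean 0 and (by the Itô isometry) variance sigma^2 * int_0^t exp(-2 theta (t - s)) ds = sigma^2 * (1 - exp(-2 theta t)) / (2 theta).
With theta = 1/4, sigma = 2/3, x_0 = 5/4:
  E[X_t] = 5/4 * exp(-1/4 t) = 5*exp(-t/4)/4
  Var(X_t) = (2/3)^2 * (1 - exp(-2*1/4 t)) / (2 * 1/4) = 8/9 - 8*exp(-t/2)/9.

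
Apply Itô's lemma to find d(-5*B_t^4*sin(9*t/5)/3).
d(-5*B_t^4*sin(9*t/5)/3) = (-B_t^2*(3*B_t^2*cos(9*t/5) + 10*sin(9*t/5))) dt + (-20*B_t^3*sin(9*t/5)/3) dB_t

Itô's formula for f(t, x): d f(t, B_t) = (f_t + (1/2) f_xx) dt + f_x dB_t. Compute partials of f(t, x) = -5*x^4*sin(9*t/5)/3:
  f_t(t,x)  = -3*x^4*cos(9*t/5)
  f_x(t,x)  = -20*x^3*sin(9*t/5)/3
  f_xx(t,x) = -20*x^2*sin(9*t/5)
Assemble drift = f_t + (1/2) f_xx = -x^2*(3*x^2*cos(9*t/5) + 10*sin(9*t/5)) and diffusion = f_x = -20*x^3*sin(9*t/5)/3. Substituting x = B_t:
  d(-5*B_t^4*sin(9*t/5)/3) = (-B_t^2*(3*B_t^2*cos(9*t/5) + 10*sin(9*t/5))) dt + (-20*B_t^3*sin(9*t/5)/3) dB_t.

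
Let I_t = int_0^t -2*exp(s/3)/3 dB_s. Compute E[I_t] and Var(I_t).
E[I_t] = 0; Var(I_t) = 2*exp(2*t/3)/3 - 2/3

The Itô integral of a deterministic integrand f(s) has mean 0 because each increment f(s) * (B_{s+ds} - B_s) has mean 0. By the Itô isometry:
  Var( int_0^t f(s) dB_s ) = E[ (int_0^t f(s) dB_s)^2 ] = int_0^t f(s)^2 ds.
Here f(s) = -2*exp(s/3)/3, so f(s)^2 = 4*exp(2*s/3)/9. Integrate:
  int_0^t (4*exp(2*s/3)/9) ds = 2*exp(2*t/3)/3 - 2/3.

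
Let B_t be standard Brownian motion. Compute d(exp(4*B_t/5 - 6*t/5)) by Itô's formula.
d(exp(4*B_t/5 - 6*t/5)) = (-22*exp(4*B_t/5 - 6*t/5)/25) dt + (4*exp(4*B_t/5 - 6*t/5)/5) dB_t

Itô's formula for f(t, x): d f(t, B_t) = (f_t + (1/2) f_xx) dt + f_x dB_t. Compute partials of f(t, x) = exp(-6*t/5 + 4*x/5):
  f_t(t,x)  = -6*exp(-6*t/5 + 4*x/5)/5
  f_x(t,x)  = 4*exp(-6*t/5 + 4*x/5)/5
  f_xx(t,x) = 16*exp(-6*t/5 + 4*x/5)/25
Assemble drift = f_t + (1/2) f_xx = -22*exp(-6*t/5 + 4*x/5)/25 and diffusion = f_x = 4*exp(-6*t/5 + 4*x/5)/5. Substituting x = B_t:
  d(exp(4*B_t/5 - 6*t/5)) = (-22*exp(4*B_t/5 - 6*t/5)/25) dt + (4*exp(4*B_t/5 - 6*t/5)/5) dB_t.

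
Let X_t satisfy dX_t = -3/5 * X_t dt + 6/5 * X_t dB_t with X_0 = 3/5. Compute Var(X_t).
Var(X_t) = (9*exp(36*t/25) - 9)*exp(-6*t/5)/25

For GBM dX = mu X dt + sigma X dB with X_0 = x_0, apply Itô to Y = log X: dY = (mu - sigma^2/2) dt + sigma dB, so Y_t = log(x_0) + (mu - sigma^2/2) t + sigma B_t and hence X_t = x_0 * exp((mu - sigma^2/2) t + sigma B_t).
With mu = -3/5, sigma = 6/5, x_0 = 3/5, this gives:
  X_t = 3/5 * exp((-33/25) * t + (6/5) * B_t).
Since sigma*B_t ~ Normal(0, sigma^2 t), E[exp(sigma*B_t)] = exp(sigma^2 t / 2); so E[X_t] = x_0 * exp((mu - sigma^2/2) t) * exp(sigma^2 t / 2) = x_0 * exp(mu t) = 3*exp(-3*t/5)/5.
Var(X_t) = E[X_t^2] - (E[X_t])^2 = x_0^2 * exp(2 mu t) * (exp(sigma^2 t) - 1) = (9*exp(36*t/25) - 9)*exp(-6*t/5)/25.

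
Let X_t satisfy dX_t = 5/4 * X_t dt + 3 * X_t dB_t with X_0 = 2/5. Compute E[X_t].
E[X_t] = 2*exp(5*t/4)/5

For GBM dX = mu X dt + sigma X dB with X_0 = x_0, apply Itô to Y = log X: dY = (mu - sigma^2/2) dt + sigma dB, so Y_t = log(x_0) + (mu - sigma^2/2) t + sigma B_t and hence X_t = x_0 * exp((mu - sigma^2/2) t + sigma B_t).
With mu = 5/4, sigma = 3, x_0 = 2/5, this gives:
  X_t = 2/5 * exp((-13/4) * t + (3) * B_t).
Since sigma*B_t ~ Normal(0, sigma^2 t), E[exp(sigma*B_t)] = exp(sigma^2 t / 2); so E[X_t] = x_0 * exp((mu - sigma^2/2) t) * exp(sigma^2 t / 2) = x_0 * exp(mu t) = 2*exp(5*t/4)/5.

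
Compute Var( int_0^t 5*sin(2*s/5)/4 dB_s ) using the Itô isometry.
Var = 25*t/32 - 125*sin(4*t/5)/128

The Itô integral of a deterministic integrand f(s) has mean 0 because each increment f(s) * (B_{s+ds} - B_s) has mean 0. By the Itô isometry:
  Var( int_0^t f(s) dB_s ) = E[ (int_0^t f(s) dB_s)^2 ] = int_0^t f(s)^2 ds.
Here f(s) = 5*sin(2*s/5)/4, so f(s)^2 = 25*sin(2*s/5)^2/16. Integrate:
  int_0^t (25*sin(2*s/5)^2/16) ds = 25*t/32 - 125*sin(4*t/5)/128.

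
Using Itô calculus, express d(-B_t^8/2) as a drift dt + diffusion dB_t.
d(-B_t^8/2) = (-14*B_t^6) dt + (-4*B_t^7) dB_t

Itô's formula for f(B_t) gives d f(B_t) = f'(B_t) dB_t + (1/2) f''(B_t) dt. Compute derivatives of f(x) = -x^8/2:
  f'(x)  = -4*x^7
  f''(x) = -28*x^6
Substitute x = B_t and multiply the f'' term by 1/2:
  drift     = (1/2) * (-28*x^6) evaluated at B_t = -14*B_t^6
  diffusion = (-4*x^7) evaluated at B_t = -4*B_t^7
Therefore d(-B_t^8/2) = (-14*B_t^6) dt + (-4*B_t^7) dB_t.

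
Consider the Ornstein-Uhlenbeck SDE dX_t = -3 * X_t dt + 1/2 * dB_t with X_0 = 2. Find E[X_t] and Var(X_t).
E[X_t] = 2*exp(-3*t); Var(X_t) = 1/24 - exp(-6*t)/24

The OU SDE dX = -theta X dt + sigma dB admits the integrating factor exp(theta t): d(exp(theta t) X_t) = sigma exp(theta t) dB_t. Integrating from 0 to t:
  X_t = x_0 * exp(-theta t) + sigma * int_0^t exp(-theta (t-s)) dB_s.
The Itô integral has mean 0 and (by the Itô isometry) variance sigma^2 * int_0^t exp(-2 theta (t - s)) ds = sigma^2 * (1 - exp(-2 theta t)) / (2 theta).
With theta = 3, sigma = 1/2, x_0 = 2:
  E[X_t] = 2 * exp(-3 t) = 2*exp(-3*t)
  Var(X_t) = (1/2)^2 * (1 - exp(-2*3 t)) / (2 * 3) = 1/24 - exp(-6*t)/24.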